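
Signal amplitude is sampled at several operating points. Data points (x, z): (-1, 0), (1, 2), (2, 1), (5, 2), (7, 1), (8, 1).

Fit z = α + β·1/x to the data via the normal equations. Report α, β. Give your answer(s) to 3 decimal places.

From the data, Σ1 = 6, Σ1/x = 271/280, Σ1/x·1/x = 182361/78400.
Right-hand side: Σz = 7, Σ1/x·z = 887/280.
Normal equations: [[6, 271/280]; [271/280, 182361/78400]]·[α, β]ᵀ = [7, 887/280]ᵀ.
Eliminating β: (182361/78400)·(row 1) − (271/280)·(row 2) gives (40829/3136)·α = (182361/78400)·7 − (271/280)·(887/280) = 20723/1568, so α = 41446/40829.
Then β = ((887/280) − (271/280)·(41446/40829))/(182361/78400) = 38360/40829.

α = 1.015, β = 0.940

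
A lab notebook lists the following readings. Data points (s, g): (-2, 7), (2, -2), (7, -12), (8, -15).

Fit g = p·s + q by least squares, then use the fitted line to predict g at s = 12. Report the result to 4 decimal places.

ĝ = -23.2741

The normal equations are: 121·p + 15·q = -222;  15·p + 4·q = -22.
(Σs·s = 121, Σs = 15, Σ1 = 4, Σs·g = -222, Σg = -22.)
Eliminating q: 4·(row 1) − 15·(row 2) gives 259·p = 4·(-222) − 15·(-22) = -558, so p = -558/259.
Then q = ((-22) − 15·(-558/259))/4 = 668/259.
At s = 12: ĝ = (-558/259)·(12) + (668/259)·(1) = -6028/259.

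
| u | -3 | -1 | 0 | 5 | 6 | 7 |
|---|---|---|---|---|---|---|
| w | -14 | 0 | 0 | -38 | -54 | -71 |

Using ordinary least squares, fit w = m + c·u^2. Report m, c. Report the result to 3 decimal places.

m = 0.031, c = -1.477

XᵀX·[m, c]ᵀ = Xᵀw reads: 6·m + 120·c = -177;  120·m + 4404·c = -6499.
(Σ1 = 6, Σu^2 = 120, Σu^2·u^2 = 4404, Σw = -177, Σu^2·w = -6499.)
Δ = 6·4404 − 120² = 12024.
m = ((-177)·4404 − 120·(-6499))/12024 = 31/1002; c = (6·(-6499) − 120·(-177))/12024 = -2959/2004.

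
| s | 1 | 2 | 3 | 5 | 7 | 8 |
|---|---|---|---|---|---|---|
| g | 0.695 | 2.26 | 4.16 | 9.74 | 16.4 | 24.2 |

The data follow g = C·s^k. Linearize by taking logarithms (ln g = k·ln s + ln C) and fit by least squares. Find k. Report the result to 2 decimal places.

Let Y = ln g. Fitting Y = k·ln s + ln C by least squares:
Σln s = 7.4265, Σ(ln s)² = 12.3883, Σln g = 10.1369, Σln s·ln g = 17.8638.
Equations: 12.3883·k + 7.4265·ln C = 17.8638;  7.4265·k + 6·ln C = 10.1369.
Solving (det = 19.1764): k = 1.66354, ln C = -0.36957.

k = 1.66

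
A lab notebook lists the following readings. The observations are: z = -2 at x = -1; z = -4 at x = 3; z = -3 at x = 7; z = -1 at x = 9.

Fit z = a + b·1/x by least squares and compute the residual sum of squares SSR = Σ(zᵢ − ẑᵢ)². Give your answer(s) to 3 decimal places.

AᵀA·[a, b]ᵀ = Aᵀz reads: 4·a + (-26/63)·b = -10;  (-26/63)·a + (4540/3969)·b = 8/63.
det = 4·(4540/3969) − (-26/63)² = 5828/1323.
a = ((-10)·(4540/3969) − (-26/63)·(8/63))/(5828/1323) = -3766/1457; b = (4·(8/63) − (-26/63)·(-10))/(5828/1323) = -1197/1457.
Residuals: -345/1457, -1663/1457, -14/47, 2442/1457; SSR = 6202/1457.

SSR = 4.257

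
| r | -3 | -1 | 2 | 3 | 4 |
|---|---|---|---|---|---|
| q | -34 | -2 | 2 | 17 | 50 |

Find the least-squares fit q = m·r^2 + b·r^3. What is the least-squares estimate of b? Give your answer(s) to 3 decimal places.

b = 0.984

AᵀA·[m, b]ᵀ = Aᵀq reads: 435·m + 1055·b = 653;  1055·m + 5619·b = 4595.
det = 435·5619 − 1055² = 1331240.
m = (653·5619 − 1055·4595)/1331240 = -589259/665620; b = (435·4595 − 1055·653)/1331240 = 130991/133124.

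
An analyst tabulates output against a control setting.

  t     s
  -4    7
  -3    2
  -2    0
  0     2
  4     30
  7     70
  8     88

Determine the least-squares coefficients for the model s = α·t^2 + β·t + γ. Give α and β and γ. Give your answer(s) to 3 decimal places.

α = 0.982, β = 2.867, γ = 2.166

The normal equations are: 7106·α + 820·β + 158·γ = 9672;  820·α + 158·β + 10·γ = 1280;  158·α + 10·β + 7·γ = 199.
Inverting the 3×3 Gram matrix, [α, β, γ]ᵀ = [267299/272181, 60035/20937, 196487/90727]ᵀ.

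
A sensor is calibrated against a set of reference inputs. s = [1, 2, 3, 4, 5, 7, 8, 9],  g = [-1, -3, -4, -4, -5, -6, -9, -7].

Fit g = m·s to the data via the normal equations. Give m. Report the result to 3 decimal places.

m = -0.952

Setting ∂/∂m … = 0 gives: 249·m = -237.
(Σs·s = 249, Σs·g = -237.)
m = (-237)/249 = -0.951807.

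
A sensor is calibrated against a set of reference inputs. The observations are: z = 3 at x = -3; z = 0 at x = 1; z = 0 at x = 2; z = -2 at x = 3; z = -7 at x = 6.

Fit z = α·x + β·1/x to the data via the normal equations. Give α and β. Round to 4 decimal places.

α = -1.1234, β = 1.8556

Forming AᵀA = [[59, 5]; [5, 3/2]] and Aᵀz = [-57, -17/6]ᵀ gives AᵀA·[α, β]ᵀ = Aᵀz.
Eliminating β: (3/2)·(row 1) − 5·(row 2) gives (127/2)·α = (3/2)·(-57) − 5·(-17/6) = -214/3, so α = -428/381.
Then β = ((-17/6) − 5·(-428/381))/(3/2) = 707/381.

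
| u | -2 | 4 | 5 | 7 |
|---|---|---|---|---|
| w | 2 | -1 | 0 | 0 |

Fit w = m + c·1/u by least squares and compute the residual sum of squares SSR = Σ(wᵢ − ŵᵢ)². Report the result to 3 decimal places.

From the data, Σ1 = 4, Σ1/u = 13/140, Σ1/u·1/u = 7309/19600.
Right-hand side: Σw = 1, Σ1/u·w = -5/4.
Δ = 4·(7309/19600) − (13/140)² = 29067/19600.
m = (1·(7309/19600) − (13/140)·(-5/4))/(29067/19600) = 9584/29067; c = (4·(-5/4) − (13/140)·1)/(29067/19600) = -99820/29067.
Residuals: -1360/29067, -13696/29067, 3460/9689, 4676/29067; SSR = 10976/29067.

SSR = 0.378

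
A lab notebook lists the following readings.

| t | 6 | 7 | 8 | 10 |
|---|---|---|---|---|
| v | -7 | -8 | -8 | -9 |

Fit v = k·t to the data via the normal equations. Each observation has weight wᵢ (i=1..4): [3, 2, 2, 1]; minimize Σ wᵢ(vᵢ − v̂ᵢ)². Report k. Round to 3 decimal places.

k = -1.051

Entries of XᵀWX: Σwᵢ·t·t = 434.
Right-hand side: Σwᵢ·t·v = -456.
k = (-456)/434 = -1.05069.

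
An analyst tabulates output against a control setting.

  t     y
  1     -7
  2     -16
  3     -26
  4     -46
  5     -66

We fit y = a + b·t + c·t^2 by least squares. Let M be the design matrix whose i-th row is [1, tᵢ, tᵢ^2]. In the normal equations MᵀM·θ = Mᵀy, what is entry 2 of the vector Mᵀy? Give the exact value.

Entry 2 ↔ basis t, so (Mᵀy)_{2} = Σᵢ (t)·yᵢ = (1)·(-7) + (2)·(-16) + (3)·(-26) + (4)·(-46) + (5)·(-66) = -631.

-631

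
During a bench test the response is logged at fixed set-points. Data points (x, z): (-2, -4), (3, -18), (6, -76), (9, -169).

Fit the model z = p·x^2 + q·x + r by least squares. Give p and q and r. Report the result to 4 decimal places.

p = -2.0226, q = -0.8631, r = 2.4370

From the data, Σx^2·x^2 = 7954, Σx^2·x = 964, Σx^2 = 130, Σx·x = 130, Σx = 16, Σ1 = 4.
And Σx^2·z = -16603, Σx·z = -2023, Σz = -267.
Normal equations: [[7954, 964, 130]; [964, 130, 16]; [130, 16, 4]]·[p, q, r]ᵀ = [-16603, -2023, -267]ᵀ.
Row-reducing yields p = -3669/1814, q = -4697/5442, r = 6631/2721.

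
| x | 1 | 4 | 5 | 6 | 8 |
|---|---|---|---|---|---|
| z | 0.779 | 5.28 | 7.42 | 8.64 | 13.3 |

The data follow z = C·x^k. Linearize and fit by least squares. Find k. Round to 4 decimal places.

Linearized form: ln z = k·ln x + ln C. From the 5 transformed points,
Σln x = 6.8669, Σ(ln x)² = 12.0466, Σln z = 8.1625, Σln x·ln z = 14.7772.
Equations: 12.0466·k + 6.8669·ln C = 14.7772;  6.8669·k + 5·ln C = 8.1625.
Solving (det = 13.0781): k = 1.36367, ln C = -0.24034.

k = 1.3637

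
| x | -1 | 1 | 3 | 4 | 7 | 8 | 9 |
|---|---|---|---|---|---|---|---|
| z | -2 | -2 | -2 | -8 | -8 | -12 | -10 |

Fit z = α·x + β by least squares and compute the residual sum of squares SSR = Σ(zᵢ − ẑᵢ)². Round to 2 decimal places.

SSR = 20.83

Normal-equation sums: Σx·x = 221, Σx = 31, Σ1 = 7.
And Σx·z = -280, Σz = -44.
MᵀM·[α, β]ᵀ = Mᵀz becomes [[221, 31]; [31, 7]]·[α, β]ᵀ = [-280, -44]ᵀ.
Δ = 221·7 − 31² = 586.
α = ((-280)·7 − 31·(-44))/586 = -298/293; β = (221·(-44) − 31·(-280))/586 = -522/293.
Residuals: -362/293, 234/293, 830/293, -630/293, 264/293, -610/293, 274/293; SSR = 6104/293.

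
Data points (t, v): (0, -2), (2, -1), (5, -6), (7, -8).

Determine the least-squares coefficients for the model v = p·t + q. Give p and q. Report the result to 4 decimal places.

p = -0.9828, q = -0.8103

Normal-equation sums: Σt·t = 78, Σt = 14, Σ1 = 4.
For Aᵀv: Σt·v = -88, Σv = -17.
So AᵀA·[p, q]ᵀ = Aᵀv: [[78, 14]; [14, 4]]·[p, q]ᵀ = [-88, -17]ᵀ.
det = 78·4 − 14² = 116.
p = ((-88)·4 − 14·(-17))/116 = -57/58; q = (78·(-17) − 14·(-88))/116 = -47/58.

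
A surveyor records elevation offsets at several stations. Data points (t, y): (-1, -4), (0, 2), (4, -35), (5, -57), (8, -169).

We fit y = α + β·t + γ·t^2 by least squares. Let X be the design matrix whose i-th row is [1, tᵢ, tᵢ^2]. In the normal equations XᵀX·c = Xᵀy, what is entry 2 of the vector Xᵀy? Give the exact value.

Entry 2 ↔ basis t, so (Xᵀy)_{2} = Σᵢ (t)·yᵢ = (-1)·(-4) + (0)·(2) + (4)·(-35) + (5)·(-57) + (8)·(-169) = -1773.

-1773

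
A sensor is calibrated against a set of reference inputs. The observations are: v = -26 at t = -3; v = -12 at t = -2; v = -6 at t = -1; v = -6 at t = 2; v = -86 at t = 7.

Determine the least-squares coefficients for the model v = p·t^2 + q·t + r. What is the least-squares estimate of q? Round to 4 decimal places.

q = 1.8916

The normal equations are: 2515·p + 315·q + 67·r = -4526;  315·p + 67·q + 3·r = -506;  67·p + 3·q + 5·r = -136.
(Σt^2·t^2 = 2515, Σt^2·t = 315, Σt^2 = 67, Σt·t = 67, Σt = 3, Σ1 = 5, Σt^2·v = -4526, Σt·v = -506, Σv = -136.)
Solving the 3×3 system (Gaussian elimination) gives p = -37281/18704, q = 35381/18704, r = -7603/4676.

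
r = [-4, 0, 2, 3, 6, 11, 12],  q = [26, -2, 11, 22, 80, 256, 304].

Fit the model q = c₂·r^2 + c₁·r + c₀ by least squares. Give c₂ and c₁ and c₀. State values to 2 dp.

c₂ = 1.99, c₁ = 1.43, c₀ = -0.57

Forming XᵀX = [[37026, 3246, 330]; [3246, 330, 30]; [330, 30, 7]] and Xᵀq = [78290, 6928, 697]ᵀ gives XᵀX·[c₂, c₁, c₀]ᵀ = Xᵀq.
Inverting the 3×3 Gram matrix, [c₂, c₁, c₀]ᵀ = [1127387/565404, 809843/565404, -26743/47117]ᵀ.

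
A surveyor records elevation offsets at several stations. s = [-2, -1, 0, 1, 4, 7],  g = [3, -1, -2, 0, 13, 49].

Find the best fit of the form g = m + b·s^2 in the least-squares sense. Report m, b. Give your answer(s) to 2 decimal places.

Normal-equation sums: Σ1 = 6, Σs^2 = 71, Σs^2·s^2 = 2675.
And Σg = 62, Σs^2·g = 2620.
XᵀX·[m, b]ᵀ = Xᵀg becomes [[6, 71]; [71, 2675]]·[m, b]ᵀ = [62, 2620]ᵀ.
Determinant 6·2675 − 71² = 11009.
m = (62·2675 − 71·2620)/11009 = -20170/11009; b = (6·2620 − 71·62)/11009 = 11318/11009.

m = -1.83, b = 1.03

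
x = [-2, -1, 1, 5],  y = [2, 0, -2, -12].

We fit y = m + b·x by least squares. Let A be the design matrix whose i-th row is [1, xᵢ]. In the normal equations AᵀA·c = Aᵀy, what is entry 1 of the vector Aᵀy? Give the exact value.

Entry 1 ↔ basis 1, so (Aᵀy)_{1} = Σᵢ yᵢ = (1)·(2) + (1)·(0) + (1)·(-2) + (1)·(-12) = -12.

-12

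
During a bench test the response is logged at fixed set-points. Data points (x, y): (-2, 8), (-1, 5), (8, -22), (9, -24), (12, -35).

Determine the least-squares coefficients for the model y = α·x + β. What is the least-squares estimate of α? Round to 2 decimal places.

The normal system MᵀM·[α, β]ᵀ = Mᵀy is [[294, 26]; [26, 5]]·[α, β]ᵀ = [-833, -68]ᵀ.
Δ = 294·5 − 26² = 794.
α = ((-833)·5 − 26·(-68))/794 = -2397/794; β = (294·(-68) − 26·(-833))/794 = 833/397.

α = -3.02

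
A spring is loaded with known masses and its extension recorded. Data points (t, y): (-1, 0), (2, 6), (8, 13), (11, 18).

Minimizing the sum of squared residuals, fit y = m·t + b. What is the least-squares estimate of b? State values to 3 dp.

The normal equations are: 190·m + 20·b = 314;  20·m + 4·b = 37.
(Σt·t = 190, Σt = 20, Σ1 = 4, Σt·y = 314, Σy = 37.)
Δ = 190·4 − 20² = 360.
m = (314·4 − 20·37)/360 = 43/30; b = (190·37 − 20·314)/360 = 25/12.

b = 2.083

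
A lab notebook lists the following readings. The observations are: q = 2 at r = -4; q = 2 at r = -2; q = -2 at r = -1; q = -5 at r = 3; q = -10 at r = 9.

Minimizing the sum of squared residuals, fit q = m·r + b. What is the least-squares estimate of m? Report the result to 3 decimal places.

The normal equations are: 111·m + 5·b = -115;  5·m + 5·b = -13.
Determinant 111·5 − 5² = 530.
m = ((-115)·5 − 5·(-13))/530 = -51/53; b = (111·(-13) − 5·(-115))/530 = -434/265.

m = -0.962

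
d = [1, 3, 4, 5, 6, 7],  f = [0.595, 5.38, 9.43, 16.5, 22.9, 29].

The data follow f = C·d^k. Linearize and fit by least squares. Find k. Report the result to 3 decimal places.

Taking logs, ln f = k·ln d + ln C, so regress ln f on ln d.
Σln d = 7.8320, Σ(ln d)² = 12.7160, Σln f = 12.7092, Σln d·ln f = 21.6339.
Equations: 12.7160·k + 7.8320·ln C = 21.6339;  7.8320·k + 6·ln C = 12.7092.
Δ = 12.7160·6 − (7.8320)² = 14.9557; k = (21.6339·6 − 7.8320·12.7092)/14.9557 = 2.02362, ln C = (12.7160·12.7092 − 7.8320·21.6339)/14.9557 = -0.52331.

k = 2.024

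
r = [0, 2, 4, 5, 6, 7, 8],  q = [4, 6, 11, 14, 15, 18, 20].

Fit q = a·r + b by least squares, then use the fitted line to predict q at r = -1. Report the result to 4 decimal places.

q̂ = 0.9281

MᵀM·[a, b]ᵀ = Mᵀq reads: 194·a + 32·b = 502;  32·a + 7·b = 88.
(Σr·r = 194, Σr = 32, Σ1 = 7, Σr·q = 502, Σq = 88.)
det = 194·7 − 32² = 334.
a = (502·7 − 32·88)/334 = 349/167; b = (194·88 − 32·502)/334 = 504/167.
At r = -1: q̂ = (349/167)·(-1) + (504/167)·(1) = 155/167.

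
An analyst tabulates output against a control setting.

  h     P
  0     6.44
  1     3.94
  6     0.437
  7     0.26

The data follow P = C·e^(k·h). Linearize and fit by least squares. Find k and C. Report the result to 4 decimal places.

With ln Pᵢ as the transformed response and hᵢ as the regressor:
Σh = 14.0000, Σ(h)² = 86.0000, Σln P = 1.0588, Σh·ln P = -13.0253.
Normal system: [[86.0000, 14.0000]; [14.0000, 4]]·[k, ln C]ᵀ = [-13.0253, 1.0588]ᵀ.
Solving (det = 148.0000): k = -0.45219, ln C = 1.84738, so C = exp(1.84738) = 6.34316.

k = -0.4522, C = 6.3432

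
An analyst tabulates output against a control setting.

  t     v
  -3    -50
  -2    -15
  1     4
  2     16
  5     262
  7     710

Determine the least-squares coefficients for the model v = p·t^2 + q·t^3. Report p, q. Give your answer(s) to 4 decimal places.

p = 0.4252, q = 2.0093

From the data, Σt^2·t^2 = 3140, Σt^2·t^3 = 19690, Σt^3·t^3 = 134132.
Moment sums: Σt^2·v = 40898, Σt^3·v = 277882.
MᵀM·[p, q]ᵀ = Mᵀv becomes [[3140, 19690]; [19690, 134132]]·[p, q]ᵀ = [40898, 277882]ᵀ.
Δ = 3140·134132 − 19690² = 33478380.
p = (40898·134132 − 19690·277882)/33478380 = 1186163/2789865; q = (3140·277882 − 19690·40898)/33478380 = 1121131/557973.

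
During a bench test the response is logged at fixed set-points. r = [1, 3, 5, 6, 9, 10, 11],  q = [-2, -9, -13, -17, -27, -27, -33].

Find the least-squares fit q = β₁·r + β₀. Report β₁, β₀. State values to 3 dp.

The normal system AᵀA·[β₁, β₀]ᵀ = Aᵀq is [[373, 45]; [45, 7]]·[β₁, β₀]ᵀ = [-1072, -128]ᵀ.
det = 373·7 − 45² = 586.
β₁ = ((-1072)·7 − 45·(-128))/586 = -872/293; β₀ = (373·(-128) − 45·(-1072))/586 = 248/293.

β₁ = -2.976, β₀ = 0.846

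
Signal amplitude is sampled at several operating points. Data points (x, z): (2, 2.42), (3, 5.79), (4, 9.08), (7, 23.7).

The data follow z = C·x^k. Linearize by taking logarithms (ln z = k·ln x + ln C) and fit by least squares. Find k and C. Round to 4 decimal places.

k = 1.7996, C = 0.7391

With ln zᵢ as the transformed response and ln xᵢ as the regressor:
Σln x = 5.1240, Σ(ln x)² = 7.3958, Σln z = 8.0114, Σln x·ln z = 11.7599.
Equations: 7.3958·k + 5.1240·ln C = 11.7599;  5.1240·k + 4·ln C = 8.0114.
Solving (det = 3.3281): k = 1.79957, ln C = -0.30237, so C = exp(-0.30237) = 0.73906.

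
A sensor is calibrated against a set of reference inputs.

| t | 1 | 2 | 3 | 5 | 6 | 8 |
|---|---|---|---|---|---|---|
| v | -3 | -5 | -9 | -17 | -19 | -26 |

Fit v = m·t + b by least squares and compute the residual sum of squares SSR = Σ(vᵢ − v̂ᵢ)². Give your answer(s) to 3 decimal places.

Setting ∂/∂m … = 0 gives: 139·m + 25·b = -447;  25·m + 6·b = -79.
Determinant 139·6 − 25² = 209.
m = ((-447)·6 − 25·(-79))/209 = -707/209; b = (139·(-79) − 25·(-447))/209 = 194/209.
Residuals: -6/11, 175/209, 46/209, -212/209, 7/19, 28/209; SSR = 466/209.

SSR = 2.230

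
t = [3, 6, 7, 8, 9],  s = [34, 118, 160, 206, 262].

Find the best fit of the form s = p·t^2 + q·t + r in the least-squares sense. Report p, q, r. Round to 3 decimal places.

Entries of AᵀA: Σt^2·t^2 = 14435, Σt^2·t = 1827, Σt^2 = 239, Σt·t = 239, Σt = 33, Σ1 = 5.
Moment sums: Σt^2·s = 46800, Σt·s = 5936, Σs = 780.
AᵀA·[p, q, r]ᵀ = Aᵀs becomes [[14435, 1827, 239]; [1827, 239, 33]; [239, 33, 5]]·[p, q, r]ᵀ = [46800, 5936, 780]ᵀ.
Solving the 3×3 system (Gaussian elimination) gives p = 162/49, q = -86/49, r = 468/49.

p = 3.306, q = -1.755, r = 9.551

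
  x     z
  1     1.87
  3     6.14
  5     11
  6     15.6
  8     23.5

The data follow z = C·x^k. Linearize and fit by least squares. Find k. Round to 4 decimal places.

k = 1.1981

Linearized form: ln z = k·ln x + ln C. From the 5 transformed points,
Over the data: Σln x = 6.5793, Σ(ln x)² = 11.3317, Σln z = 10.7429, Σln x·ln z = 17.3403.
Normal system: [[11.3317, 6.5793]; [6.5793, 5]]·[k, ln C]ᵀ = [17.3403, 10.7429]ᵀ.
Δ = 11.3317·5 − (6.5793)² = 13.3720; k = (17.3403·5 − 6.5793·10.7429)/13.3720 = 1.19810, ln C = (11.3317·10.7429 − 6.5793·17.3403)/13.3720 = 0.57206.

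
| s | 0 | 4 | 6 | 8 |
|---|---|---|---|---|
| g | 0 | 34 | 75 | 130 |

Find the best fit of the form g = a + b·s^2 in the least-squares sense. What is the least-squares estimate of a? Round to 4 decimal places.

Compute the Gram sums: Σ1 = 4, Σs^2 = 116, Σs^2·s^2 = 5648.
For Aᵀg: Σg = 239, Σs^2·g = 11564.
Normal equations: [[4, 116]; [116, 5648]]·[a, b]ᵀ = [239, 11564]ᵀ.
Eliminating b: 5648·(row 1) − 116·(row 2) gives 9136·a = 5648·239 − 116·11564 = 8448, so a = 528/571.
Then b = (11564 − 116·(528/571))/5648 = 4633/2284.

a = 0.9247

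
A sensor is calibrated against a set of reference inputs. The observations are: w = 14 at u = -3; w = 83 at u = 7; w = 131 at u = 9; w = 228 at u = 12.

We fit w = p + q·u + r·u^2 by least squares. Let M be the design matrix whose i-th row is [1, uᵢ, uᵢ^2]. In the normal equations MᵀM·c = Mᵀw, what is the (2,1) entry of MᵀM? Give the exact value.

25

Row 2 ↔ basis u, column 1 ↔ basis 1, so (MᵀM)_{2,1} = Σᵢ u = (-3)·(1) + (7)·(1) + (9)·(1) + (12)·(1) = 25.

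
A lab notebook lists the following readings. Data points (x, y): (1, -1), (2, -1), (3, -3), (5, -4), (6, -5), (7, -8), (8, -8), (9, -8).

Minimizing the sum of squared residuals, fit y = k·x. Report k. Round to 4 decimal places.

k = -0.9442

From the data, Σx·x = 269.
For Aᵀy: Σx·y = -254.
AᵀA·[k]ᵀ = Aᵀy becomes [[269]]·[k]ᵀ = [-254]ᵀ.
Hence k = -254 / 269 ≈ -0.944238.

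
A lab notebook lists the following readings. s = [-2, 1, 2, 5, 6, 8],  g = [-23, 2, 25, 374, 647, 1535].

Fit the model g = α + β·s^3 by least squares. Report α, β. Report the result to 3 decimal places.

α = 0.066, β = 2.997

Setting ∂/∂α … = 0 gives: 6·α + 854·β = 2560;  854·α + 324554·β = 972808.
(Σ1 = 6, Σs^3 = 854, Σs^3·s^3 = 324554, Σg = 2560, Σs^3·g = 972808.)
Δ = 6·324554 − 854² = 1218008.
α = (2560·324554 − 854·972808)/1218008 = 10026/152251; β = (6·972808 − 854·2560)/1218008 = 456326/152251.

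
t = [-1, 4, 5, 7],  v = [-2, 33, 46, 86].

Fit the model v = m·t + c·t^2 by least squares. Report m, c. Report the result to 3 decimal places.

From the data, Σt·t = 91, Σt·t^2 = 531, Σt^2·t^2 = 3283.
Moment sums: Σt·v = 966, Σt^2·v = 5890.
So MᵀM·[m, c]ᵀ = Mᵀv: [[91, 531]; [531, 3283]]·[m, c]ᵀ = [966, 5890]ᵀ.
Determinant 91·3283 − 531² = 16792.
m = (966·3283 − 531·5890)/16792 = 10947/4198; c = (91·5890 − 531·966)/16792 = 5761/4198.

m = 2.608, c = 1.372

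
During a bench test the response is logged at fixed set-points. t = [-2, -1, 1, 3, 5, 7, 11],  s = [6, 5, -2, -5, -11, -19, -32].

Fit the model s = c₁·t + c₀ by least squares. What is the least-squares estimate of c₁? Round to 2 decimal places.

Normal-equation sums: Σt·t = 210, Σt = 24, Σ1 = 7.
And Σt·s = -574, Σs = -58.
Eliminating c₀: 7·(row 1) − 24·(row 2) gives 894·c₁ = 7·(-574) − 24·(-58) = -2626, so c₁ = -1313/447.
Then c₀ = ((-58) − 24·(-1313/447))/7 = 266/149.

c₁ = -2.94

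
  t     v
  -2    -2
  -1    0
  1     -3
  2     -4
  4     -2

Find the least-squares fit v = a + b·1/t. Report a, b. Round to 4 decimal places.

Forming MᵀM = [[5, 1/4]; [1/4, 41/16]] and Mᵀv = [-11, -9/2]ᵀ gives MᵀM·[a, b]ᵀ = Mᵀv.
Eliminating b: (41/16)·(row 1) − (1/4)·(row 2) gives (51/4)·a = (41/16)·(-11) − (1/4)·(-9/2) = -433/16, so a = -433/204.
Then b = ((-9/2) − (1/4)·(-433/204))/(41/16) = -79/51.

a = -2.1225, b = -1.5490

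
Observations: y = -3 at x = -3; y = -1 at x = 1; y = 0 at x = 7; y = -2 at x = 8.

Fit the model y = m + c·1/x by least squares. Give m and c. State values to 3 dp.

m = -1.790, c = 1.240

Forming AᵀA = [[4, 157/168]; [157/168, 32377/28224]] and Aᵀy = [-6, -1/4]ᵀ gives AᵀA·[m, c]ᵀ = Aᵀy.
Eliminating c: (32377/28224)·(row 1) − (157/168)·(row 2) gives (11651/3136)·m = (32377/28224)·(-6) − (157/168)·(-1/4) = -5213/784, so m = -20852/11651.
Then c = ((-1/4) − (157/168)·(-20852/11651))/(32377/28224) = 14448/11651.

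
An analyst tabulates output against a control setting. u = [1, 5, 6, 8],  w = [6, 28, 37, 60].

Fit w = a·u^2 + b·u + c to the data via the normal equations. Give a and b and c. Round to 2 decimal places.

a = 0.74, b = 1.01, c = 4.26

Entries of AᵀA: Σu^2·u^2 = 6018, Σu^2·u = 854, Σu^2 = 126, Σu·u = 126, Σu = 20, Σ1 = 4.
Right-hand side: Σu^2·w = 5878, Σu·w = 848, Σw = 131.
AᵀA·[a, b, c]ᵀ = Aᵀw becomes [[6018, 854, 126]; [854, 126, 20]; [126, 20, 4]]·[a, b, c]ᵀ = [5878, 848, 131]ᵀ.
Solving the 3×3 system (Gaussian elimination) gives a = 2307/3098, b = 3121/3098, c = 6592/1549.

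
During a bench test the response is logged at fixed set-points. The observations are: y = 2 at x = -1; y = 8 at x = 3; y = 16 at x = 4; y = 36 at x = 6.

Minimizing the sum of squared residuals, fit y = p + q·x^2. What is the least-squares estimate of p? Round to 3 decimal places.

p = 0.184

Entries of AᵀA: Σ1 = 4, Σx^2 = 62, Σx^2·x^2 = 1634.
For Aᵀy: Σy = 62, Σx^2·y = 1626.
AᵀA·[p, q]ᵀ = Aᵀy becomes [[4, 62]; [62, 1634]]·[p, q]ᵀ = [62, 1626]ᵀ.
Determinant 4·1634 − 62² = 2692.
p = (62·1634 − 62·1626)/2692 = 124/673; q = (4·1626 − 62·62)/2692 = 665/673.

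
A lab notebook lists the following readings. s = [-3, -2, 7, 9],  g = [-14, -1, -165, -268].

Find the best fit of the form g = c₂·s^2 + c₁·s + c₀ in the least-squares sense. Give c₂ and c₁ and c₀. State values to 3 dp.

c₂ = -3.047, c₁ = -2.922, c₀ = 4.966

From the data, Σs^2·s^2 = 9059, Σs^2·s = 1037, Σs^2 = 143, Σs·s = 143, Σs = 11, Σ1 = 4.
Moment sums: Σs^2·g = -29923, Σs·g = -3523, Σg = -448.
Inverting the 3×3 Gram matrix, [c₂, c₁, c₀]ᵀ = [-31061/10194, -29791/10194, 8438/1699]ᵀ.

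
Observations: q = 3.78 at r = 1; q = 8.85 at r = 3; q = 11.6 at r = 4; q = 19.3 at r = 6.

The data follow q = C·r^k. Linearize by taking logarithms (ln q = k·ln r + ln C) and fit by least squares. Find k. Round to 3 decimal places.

k = 0.882

Linearized form: ln q = k·ln r + ln C. From the 4 transformed points,
XᵀX = [[6.3392, 4.2767]; [4.2767, 4]], rhs = [11.0970, 8.9213]ᵀ  (here Σln r = 4.2767, Σ(ln r)² = 6.3392, Σln q = 8.9213, Σln r·ln q = 11.0970).
Slope k = (n·Σln r·ln q − Σln r·Σln q)/(n·Σ(ln r)² − (Σln r)²) = (4·11.0970 − 4.2767·8.9213)/7.0668 = 0.88229; ln C = (Σln q − k·Σln r)/n = 1.28700.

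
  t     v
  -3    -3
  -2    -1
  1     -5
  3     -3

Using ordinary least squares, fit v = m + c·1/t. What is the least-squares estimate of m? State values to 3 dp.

m = -2.734

Forming AᵀA = [[4, 1/2]; [1/2, 53/36]] and Aᵀv = [-12, -9/2]ᵀ gives AᵀA·[m, c]ᵀ = Aᵀv.
Eliminating c: (53/36)·(row 1) − (1/2)·(row 2) gives (203/36)·m = (53/36)·(-12) − (1/2)·(-9/2) = -185/12, so m = -555/203.
Then c = ((-9/2) − (1/2)·(-555/203))/(53/36) = -432/203.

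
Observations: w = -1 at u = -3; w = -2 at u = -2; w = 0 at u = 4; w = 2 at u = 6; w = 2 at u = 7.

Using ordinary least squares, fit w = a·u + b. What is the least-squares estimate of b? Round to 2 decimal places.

b = -0.66

Compute the Gram sums: Σu·u = 114, Σu = 12, Σ1 = 5.
Moment sums: Σu·w = 33, Σw = 1.
Eliminating b: 5·(row 1) − 12·(row 2) gives 426·a = 5·33 − 12·1 = 153, so a = 51/142.
Then b = (1 − 12·(51/142))/5 = -47/71.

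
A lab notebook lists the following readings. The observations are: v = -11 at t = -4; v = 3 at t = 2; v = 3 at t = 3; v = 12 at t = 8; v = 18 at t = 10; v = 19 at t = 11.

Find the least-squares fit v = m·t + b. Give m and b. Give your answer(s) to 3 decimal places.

m = 1.976, b = -2.545

The normal equations are: 314·m + 30·b = 544;  30·m + 6·b = 44.
(Σt·t = 314, Σt = 30, Σ1 = 6, Σt·v = 544, Σv = 44.)
Δ = 314·6 − 30² = 984.
m = (544·6 − 30·44)/984 = 81/41; b = (314·44 − 30·544)/984 = -313/123.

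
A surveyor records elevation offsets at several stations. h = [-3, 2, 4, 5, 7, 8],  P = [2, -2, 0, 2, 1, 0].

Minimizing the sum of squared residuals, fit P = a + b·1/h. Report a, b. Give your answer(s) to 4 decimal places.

a = 1.1252, b = -4.2413

Compute the Gram sums: Σ1 = 6, Σ1/h = 743/840, Σ1/h·1/h = 352549/705600.
And ΣP = 3, Σ1/h·P = -118/105.
So MᵀM·[a, b]ᵀ = MᵀP: [[6, 743/840]; [743/840, 352549/705600]]·[a, b]ᵀ = [3, -118/105]ᵀ.
Determinant 6·(352549/705600) − (743/840)² = 312649/141120.
a = (3·(352549/705600) − (743/840)·(-118/105))/(312649/141120) = 1759039/1563245; b = (6·(-118/105) − (743/840)·3)/(312649/141120) = -1326024/312649.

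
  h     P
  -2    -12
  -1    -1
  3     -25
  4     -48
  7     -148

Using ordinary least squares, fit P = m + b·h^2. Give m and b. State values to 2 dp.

Entries of AᵀA: Σ1 = 5, Σh^2 = 79, Σh^2·h^2 = 2755.
For AᵀP: ΣP = -234, Σh^2·P = -8294.
Normal equations: [[5, 79]; [79, 2755]]·[m, b]ᵀ = [-234, -8294]ᵀ.
Eliminating b: 2755·(row 1) − 79·(row 2) gives 7534·m = 2755·(-234) − 79·(-8294) = 10556, so m = 5278/3767.
Then b = ((-8294) − 79·(5278/3767))/2755 = -11492/3767.

m = 1.40, b = -3.05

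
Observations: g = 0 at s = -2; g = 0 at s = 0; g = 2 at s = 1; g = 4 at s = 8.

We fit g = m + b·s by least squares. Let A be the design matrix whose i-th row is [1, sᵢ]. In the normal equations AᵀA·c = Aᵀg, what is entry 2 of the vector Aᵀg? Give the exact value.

Entry 2 ↔ basis s, so (Aᵀg)_{2} = Σᵢ (s)·gᵢ = (-2)·(0) + (0)·(0) + (1)·(2) + (8)·(4) = 34.

34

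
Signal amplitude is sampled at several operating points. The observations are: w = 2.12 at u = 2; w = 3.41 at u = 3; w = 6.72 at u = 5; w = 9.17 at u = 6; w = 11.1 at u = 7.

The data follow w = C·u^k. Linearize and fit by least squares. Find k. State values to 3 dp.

Taking logs, ln w = k·ln u + ln C, so regress ln w on ln u.
AᵀA = [[11.2747, 7.1389]; [7.1389, 5]], rhs = [13.5888, 8.5061]ᵀ  (here Σln u = 7.1389, Σ(ln u)² = 11.2747, Σln w = 8.5061, Σln u·ln w = 13.5888).
Δ = 11.2747·5 − (7.1389)² = 5.4099; k = (13.5888·5 − 7.1389·8.5061)/5.4099 = 1.33458, ln C = (11.2747·8.5061 − 7.1389·13.5888)/5.4099 = -0.20426.

k = 1.335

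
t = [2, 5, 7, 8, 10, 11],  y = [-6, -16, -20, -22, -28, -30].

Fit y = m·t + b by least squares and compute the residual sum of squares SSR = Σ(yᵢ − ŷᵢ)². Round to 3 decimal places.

SSR = 2.918

Entries of XᵀX: Σt·t = 363, Σt = 43, Σ1 = 6.
For Xᵀy: Σt·y = -1018, Σy = -122.
So XᵀX·[m, b]ᵀ = Xᵀy: [[363, 43]; [43, 6]]·[m, b]ᵀ = [-1018, -122]ᵀ.
det = 363·6 − 43² = 329.
m = ((-1018)·6 − 43·(-122))/329 = -862/329; b = (363·(-122) − 43·(-1018))/329 = -512/329.
Residuals: 262/329, -442/329, -34/329, 170/329, -80/329, 124/329; SSR = 960/329.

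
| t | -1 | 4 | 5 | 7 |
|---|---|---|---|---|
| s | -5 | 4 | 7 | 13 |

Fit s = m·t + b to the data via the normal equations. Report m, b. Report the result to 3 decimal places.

m = 2.180, b = -3.424

Normal-equation sums: Σt·t = 91, Σt = 15, Σ1 = 4.
For Mᵀs: Σt·s = 147, Σs = 19.
Determinant 91·4 − 15² = 139.
m = (147·4 − 15·19)/139 = 303/139; b = (91·19 − 15·147)/139 = -476/139.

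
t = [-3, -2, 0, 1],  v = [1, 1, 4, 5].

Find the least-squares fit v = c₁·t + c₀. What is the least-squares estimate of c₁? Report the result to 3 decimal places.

Compute the Gram sums: Σt·t = 14, Σt = -4, Σ1 = 4.
And Σt·v = 0, Σv = 11.
Δ = 14·4 − (-4)² = 40.
c₁ = (0·4 − (-4)·11)/40 = 11/10; c₀ = (14·11 − (-4)·0)/40 = 77/20.

c₁ = 1.100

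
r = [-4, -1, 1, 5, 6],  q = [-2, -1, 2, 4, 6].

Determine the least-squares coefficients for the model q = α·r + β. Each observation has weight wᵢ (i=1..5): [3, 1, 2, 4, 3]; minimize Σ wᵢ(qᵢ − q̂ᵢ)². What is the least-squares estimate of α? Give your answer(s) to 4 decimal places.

Compute the Gram sums: Σwᵢ·r·r = 259, Σwᵢ·r = 27, Σwᵢ·1 = 13.
Moment sums: Σwᵢ·r·q = 217, Σwᵢ·q = 31.
So MᵀWM·[α, β]ᵀ = MᵀWq: [[259, 27]; [27, 13]]·[α, β]ᵀ = [217, 31]ᵀ.
Δ = 259·13 − 27² = 2638.
α = (217·13 − 27·31)/2638 = 992/1319; β = (259·31 − 27·217)/2638 = 1085/1319.

α = 0.7521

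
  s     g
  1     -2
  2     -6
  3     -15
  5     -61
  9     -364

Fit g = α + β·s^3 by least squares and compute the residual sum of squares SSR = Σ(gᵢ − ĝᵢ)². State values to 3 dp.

SSR = 6.486

The normal equations are: 5·α + 890·β = -448;  890·α + 547860·β = -273436.
(Σ1 = 5, Σs^3 = 890, Σs^3·s^3 = 547860, Σg = -448, Σs^3·g = -273436.)
Δ = 5·547860 − 890² = 1947200.
α = ((-448)·547860 − 890·(-273436))/1947200 = -52081/48680; β = (5·(-273436) − 890·(-448))/1947200 = -48423/97360.
Residuals: -8427/19472, -46307/48680, -48817/97360, 218077/97360, -34511/97360; SSR = 157879/24340.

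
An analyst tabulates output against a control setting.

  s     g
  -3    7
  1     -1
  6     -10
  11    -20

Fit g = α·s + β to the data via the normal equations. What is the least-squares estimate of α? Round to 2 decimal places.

Sums needed: Σs·s = 167, Σs = 15, Σ1 = 4.
For Mᵀg: Σs·g = -302, Σg = -24.
So MᵀM·[α, β]ᵀ = Mᵀg: [[167, 15]; [15, 4]]·[α, β]ᵀ = [-302, -24]ᵀ.
Δ = 167·4 − 15² = 443.
α = ((-302)·4 − 15·(-24))/443 = -848/443; β = (167·(-24) − 15·(-302))/443 = 522/443.

α = -1.91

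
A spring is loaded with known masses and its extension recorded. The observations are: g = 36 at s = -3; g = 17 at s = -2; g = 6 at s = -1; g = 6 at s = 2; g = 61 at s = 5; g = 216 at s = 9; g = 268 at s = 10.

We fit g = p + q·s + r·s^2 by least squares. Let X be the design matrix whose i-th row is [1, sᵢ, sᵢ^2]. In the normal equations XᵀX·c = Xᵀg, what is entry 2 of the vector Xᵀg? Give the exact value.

Entry 2 ↔ basis s, so (Xᵀg)_{2} = Σᵢ (s)·gᵢ = (-3)·(36) + (-2)·(17) + (-1)·(6) + (2)·(6) + (5)·(61) + (9)·(216) + (10)·(268) = 4793.

4793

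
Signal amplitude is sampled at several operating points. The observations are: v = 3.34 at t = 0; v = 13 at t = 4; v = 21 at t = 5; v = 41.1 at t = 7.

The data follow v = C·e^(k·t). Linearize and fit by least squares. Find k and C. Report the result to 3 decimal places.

k = 0.360, C = 3.292

Let Y = ln v. Fitting Y = k·t + ln C by least squares:
XᵀX = [[90.0000, 16.0000]; [16.0000, 4]], rhs = [51.4945, 10.5315]ᵀ  (here Σt = 16.0000, Σ(t)² = 90.0000, Σln v = 10.5315, Σt·ln v = 51.4945).
Δ = 90.0000·4 − (16.0000)² = 104.0000; k = (51.4945·4 − 16.0000·10.5315)/104.0000 = 0.36033, ln C = (90.0000·10.5315 − 16.0000·51.4945)/104.0000 = 1.19153, so C = exp(1.19153) = 3.29211.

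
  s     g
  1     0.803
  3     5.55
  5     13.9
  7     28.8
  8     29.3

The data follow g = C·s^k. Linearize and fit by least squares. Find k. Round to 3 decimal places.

k = 1.778

Let Y = ln g. Fitting Y = k·ln s + ln C by least squares:
AᵀA = [[11.9079, 6.7334]; [6.7334, 5]], rhs = [19.6811, 10.8642]ᵀ  (here Σln s = 6.7334, Σ(ln s)² = 11.9079, Σln g = 10.8642, Σln s·ln g = 19.6811).
Δ = 11.9079·5 − (6.7334)² = 14.2007; k = (19.6811·5 − 6.7334·10.8642)/14.2007 = 1.77825, ln C = (11.9079·10.8642 − 6.7334·19.6811)/14.2007 = -0.22188.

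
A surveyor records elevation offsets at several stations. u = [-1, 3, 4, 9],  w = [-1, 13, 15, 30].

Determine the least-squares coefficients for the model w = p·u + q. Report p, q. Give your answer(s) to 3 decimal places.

p = 3.079, q = 2.704

The normal equations are: 107·p + 15·q = 370;  15·p + 4·q = 57.
Determinant 107·4 − 15² = 203.
p = (370·4 − 15·57)/203 = 625/203; q = (107·57 − 15·370)/203 = 549/203.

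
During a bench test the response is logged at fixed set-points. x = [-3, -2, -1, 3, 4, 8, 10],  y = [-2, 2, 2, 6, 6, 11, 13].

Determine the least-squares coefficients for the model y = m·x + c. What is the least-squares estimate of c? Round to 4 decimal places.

c = 2.6170

Compute the Gram sums: Σx·x = 203, Σx = 19, Σ1 = 7.
Moment sums: Σx·y = 260, Σy = 38.
AᵀA·[m, c]ᵀ = Aᵀy becomes [[203, 19]; [19, 7]]·[m, c]ᵀ = [260, 38]ᵀ.
Determinant 203·7 − 19² = 1060.
m = (260·7 − 19·38)/1060 = 549/530; c = (203·38 − 19·260)/1060 = 1387/530.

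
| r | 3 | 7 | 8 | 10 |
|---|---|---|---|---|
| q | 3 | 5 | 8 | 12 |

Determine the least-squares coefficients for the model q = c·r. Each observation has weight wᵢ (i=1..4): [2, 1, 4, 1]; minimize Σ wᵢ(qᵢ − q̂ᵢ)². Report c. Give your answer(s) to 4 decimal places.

c = 1.0142

Sums needed: Σwᵢ·r·r = 423.
For MᵀWq: Σwᵢ·r·q = 429.
Normal equations: [[423]]·[c]ᵀ = [429]ᵀ.
c = 429/423 = 1.01418.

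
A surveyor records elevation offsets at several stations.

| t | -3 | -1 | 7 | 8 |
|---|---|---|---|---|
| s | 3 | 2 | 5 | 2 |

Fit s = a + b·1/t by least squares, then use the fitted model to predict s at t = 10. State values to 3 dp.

ŝ = 3.493

AᵀA·[a, b]ᵀ = Aᵀs reads: 4·a + (-179/168)·b = 12;  (-179/168)·a + (32377/28224)·b = -57/28.
Eliminating b: (32377/28224)·(row 1) − (-179/168)·(row 2) gives (32489/9408)·a = (32377/28224)·12 − (-179/168)·(-57/28) = 7793/672, so a = 109102/32489.
Then b = ((-57/28) − (-179/168)·(109102/32489))/(32377/28224) = 43680/32489.
At t = 10: ŝ = (109102/32489)·(1) + (43680/32489)·(1/10) = 113470/32489.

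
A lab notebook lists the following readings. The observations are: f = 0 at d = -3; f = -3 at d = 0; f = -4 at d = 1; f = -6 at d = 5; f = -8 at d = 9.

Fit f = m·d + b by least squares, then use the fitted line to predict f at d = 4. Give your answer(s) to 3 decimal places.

f̂ = -5.220

With design matrix X, XᵀX = [[116, 12]; [12, 5]] and Xᵀf = [-106, -21]ᵀ.
det = 116·5 − 12² = 436.
m = ((-106)·5 − 12·(-21))/436 = -139/218; b = (116·(-21) − 12·(-106))/436 = -291/109.
At d = 4: f̂ = (-139/218)·(4) + (-291/109)·(1) = -569/109.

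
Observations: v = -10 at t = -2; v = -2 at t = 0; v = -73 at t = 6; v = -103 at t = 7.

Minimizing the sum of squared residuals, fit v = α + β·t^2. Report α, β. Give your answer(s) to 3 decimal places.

The normal system MᵀM·[α, β]ᵀ = Mᵀv is [[4, 89]; [89, 3713]]·[α, β]ᵀ = [-188, -7715]ᵀ.
Determinant 4·3713 − 89² = 6931.
α = ((-188)·3713 − 89·(-7715))/6931 = -11409/6931; β = (4·(-7715) − 89·(-188))/6931 = -14128/6931.

α = -1.646, β = -2.038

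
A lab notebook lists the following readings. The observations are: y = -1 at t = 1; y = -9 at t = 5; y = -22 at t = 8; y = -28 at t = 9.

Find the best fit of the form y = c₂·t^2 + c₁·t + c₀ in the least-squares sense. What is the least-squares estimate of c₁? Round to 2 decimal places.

Forming MᵀM = [[11283, 1367, 171]; [1367, 171, 23]; [171, 23, 4]] and Mᵀy = [-3902, -474, -60]ᵀ gives MᵀM·[c₂, c₁, c₀]ᵀ = Mᵀy.
Inverting the 3×3 Gram matrix, [c₂, c₁, c₀]ᵀ = [-461/1336, 589/6680, -631/835]ᵀ.

c₁ = 0.09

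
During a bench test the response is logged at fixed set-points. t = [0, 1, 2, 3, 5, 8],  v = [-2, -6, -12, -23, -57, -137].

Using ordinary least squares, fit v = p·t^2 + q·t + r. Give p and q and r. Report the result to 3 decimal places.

With design matrix X, XᵀX = [[4819, 673, 103]; [673, 103, 19]; [103, 19, 6]] and Xᵀv = [-10454, -1480, -237]ᵀ.
Inverting the 3×3 Gram matrix, [p, q, r]ᵀ = [-15373/7788, -8159/7788, -271/118]ᵀ.

p = -1.974, q = -1.048, r = -2.297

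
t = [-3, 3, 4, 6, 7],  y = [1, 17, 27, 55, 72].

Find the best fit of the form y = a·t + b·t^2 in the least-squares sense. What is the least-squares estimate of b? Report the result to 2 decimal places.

From the data, Σt·t = 119, Σt·t^2 = 623, Σt^2·t^2 = 4115.
Right-hand side: Σt·y = 990, Σt^2·y = 6102.
Normal equations: [[119, 623]; [623, 4115]]·[a, b]ᵀ = [990, 6102]ᵀ.
Eliminating b: 4115·(row 1) − 623·(row 2) gives 101556·a = 4115·990 − 623·6102 = 272304, so a = 244/91.
Then b = (6102 − 623·(244/91))/4115 = 14/13.

b = 1.08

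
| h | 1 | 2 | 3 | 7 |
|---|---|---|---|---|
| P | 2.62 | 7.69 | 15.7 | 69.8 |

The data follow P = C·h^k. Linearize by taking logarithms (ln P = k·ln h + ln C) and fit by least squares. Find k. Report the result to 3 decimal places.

k = 1.693

Let Y = ln P. Fitting Y = k·ln h + ln C by least squares:
Σln h = 3.7377, Σ(ln h)² = 5.4740, Σln P = 10.0024, Σln h·ln P = 12.7008.
Equations: 5.4740·k + 3.7377·ln C = 12.7008;  3.7377·k + 4·ln C = 10.0024.
Slope k = (n·Σln h·ln P − Σln h·Σln P)/(n·Σ(ln h)² − (Σln h)²) = (4·12.7008 − 3.7377·10.0024)/7.9257 = 1.69292; ln C = (Σln P − k·Σln h)/n = 0.91871.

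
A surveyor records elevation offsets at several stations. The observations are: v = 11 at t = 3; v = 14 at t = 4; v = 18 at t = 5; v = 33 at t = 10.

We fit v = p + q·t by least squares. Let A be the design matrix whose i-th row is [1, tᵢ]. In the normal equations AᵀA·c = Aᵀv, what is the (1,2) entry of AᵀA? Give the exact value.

Row 1 ↔ basis 1, column 2 ↔ basis t, so (AᵀA)_{1,2} = Σᵢ t = (1)·(3) + (1)·(4) + (1)·(5) + (1)·(10) = 22.

22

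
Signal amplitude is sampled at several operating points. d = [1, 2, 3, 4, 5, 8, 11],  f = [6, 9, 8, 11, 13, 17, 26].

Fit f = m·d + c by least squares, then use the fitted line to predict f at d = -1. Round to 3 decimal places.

The normal system AᵀA·[m, c]ᵀ = Aᵀf is [[240, 34]; [34, 7]]·[m, c]ᵀ = [579, 90]ᵀ.
Eliminating c: 7·(row 1) − 34·(row 2) gives 524·m = 7·579 − 34·90 = 993, so m = 993/524.
Then c = (90 − 34·(993/524))/7 = 957/262.
At d = -1: f̂ = (993/524)·(-1) + (957/262)·(1) = 921/524.

f̂ = 1.758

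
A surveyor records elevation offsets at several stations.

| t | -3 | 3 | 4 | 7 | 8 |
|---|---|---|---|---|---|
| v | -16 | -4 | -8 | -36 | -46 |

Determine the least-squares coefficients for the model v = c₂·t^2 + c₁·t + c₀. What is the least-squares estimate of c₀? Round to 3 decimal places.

Entries of XᵀX: Σt^2·t^2 = 6915, Σt^2·t = 919, Σt^2 = 147, Σt·t = 147, Σt = 19, Σ1 = 5.
Moment sums: Σt^2·v = -5016, Σt·v = -616, Σv = -110.
XᵀX·[c₂, c₁, c₀]ᵀ = Xᵀv becomes [[6915, 919, 147]; [919, 147, 19]; [147, 19, 5]]·[c₂, c₁, c₀]ᵀ = [-5016, -616, -110]ᵀ.
Solving the 3×3 system (Gaussian elimination) gives c₂ = -2277/2356, c₁ = 80487/40052, c₀ = -24475/20026.

c₀ = -1.222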